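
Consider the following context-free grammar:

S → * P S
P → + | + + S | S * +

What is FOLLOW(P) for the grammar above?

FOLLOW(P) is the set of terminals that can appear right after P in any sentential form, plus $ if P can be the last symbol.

We compute FOLLOW(P) using the standard algorithm.
FOLLOW(S) starts with {$}.
FIRST(P) = {*, +}
FIRST(S) = {*}
FOLLOW(P) = {*}
FOLLOW(S) = {$, *}
Therefore, FOLLOW(P) = {*}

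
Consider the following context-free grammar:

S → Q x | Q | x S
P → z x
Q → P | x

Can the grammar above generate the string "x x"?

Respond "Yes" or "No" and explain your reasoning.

Yes - a valid derivation exists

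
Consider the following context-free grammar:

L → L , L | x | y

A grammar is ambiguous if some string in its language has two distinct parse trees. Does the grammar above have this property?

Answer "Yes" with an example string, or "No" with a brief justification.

Yes - the string 'y , x , x , x' has two distinct parse trees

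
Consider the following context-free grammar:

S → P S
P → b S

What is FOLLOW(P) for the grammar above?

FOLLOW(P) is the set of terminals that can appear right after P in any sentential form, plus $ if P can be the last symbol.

We compute FOLLOW(P) using the standard algorithm.
FOLLOW(S) starts with {$}.
FIRST(P) = {b}
FIRST(S) = {b}
FOLLOW(P) = {b}
FOLLOW(S) = {$, b}
Therefore, FOLLOW(P) = {b}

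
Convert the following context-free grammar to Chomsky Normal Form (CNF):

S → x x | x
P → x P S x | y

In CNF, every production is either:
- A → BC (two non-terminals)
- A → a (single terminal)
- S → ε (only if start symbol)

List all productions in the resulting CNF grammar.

TX → x; S → x; P → y; S → TX TX; P → TX X0; X0 → P X1; X1 → S TX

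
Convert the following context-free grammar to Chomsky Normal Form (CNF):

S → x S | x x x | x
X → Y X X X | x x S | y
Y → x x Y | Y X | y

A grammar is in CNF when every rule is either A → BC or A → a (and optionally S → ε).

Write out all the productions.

TX → x; S → x; X → y; Y → y; S → TX S; S → TX X0; X0 → TX TX; X → Y X1; X1 → X X2; X2 → X X; X → TX X3; X3 → TX S; Y → TX X4; X4 → TX Y; Y → Y X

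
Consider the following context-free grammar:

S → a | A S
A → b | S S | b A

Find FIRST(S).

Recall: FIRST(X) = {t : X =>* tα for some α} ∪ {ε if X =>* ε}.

We compute FIRST(S) using the standard algorithm.
FIRST(A) = {a, b}
FIRST(S) = {a, b}
Therefore, FIRST(S) = {a, b}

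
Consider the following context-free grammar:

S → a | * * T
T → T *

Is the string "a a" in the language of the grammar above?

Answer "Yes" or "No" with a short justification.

No - no valid derivation exists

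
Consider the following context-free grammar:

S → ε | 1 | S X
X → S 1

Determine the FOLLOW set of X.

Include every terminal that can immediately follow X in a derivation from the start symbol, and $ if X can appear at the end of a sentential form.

We compute FOLLOW(X) using the standard algorithm.
FOLLOW(S) starts with {$}.
FIRST(S) = {1, ε}
FIRST(X) = {1}
FOLLOW(S) = {$, 1}
FOLLOW(X) = {$, 1}
Therefore, FOLLOW(X) = {$, 1}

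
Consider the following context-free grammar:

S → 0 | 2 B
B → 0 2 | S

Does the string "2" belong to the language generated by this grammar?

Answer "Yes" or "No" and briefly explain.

No - no valid derivation exists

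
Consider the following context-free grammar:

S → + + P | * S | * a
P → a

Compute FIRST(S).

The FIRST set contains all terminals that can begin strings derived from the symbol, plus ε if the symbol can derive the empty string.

We compute FIRST(S) using the standard algorithm.
FIRST(P) = {a}
FIRST(S) = {*, +}
Therefore, FIRST(S) = {*, +}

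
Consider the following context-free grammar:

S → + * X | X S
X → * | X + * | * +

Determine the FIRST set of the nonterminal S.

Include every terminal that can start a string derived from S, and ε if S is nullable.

We compute FIRST(S) using the standard algorithm.
FIRST(S) = {*, +}
FIRST(X) = {*}
Therefore, FIRST(S) = {*, +}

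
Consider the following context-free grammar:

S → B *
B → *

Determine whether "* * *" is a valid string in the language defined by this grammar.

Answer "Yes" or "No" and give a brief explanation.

No - no valid derivation exists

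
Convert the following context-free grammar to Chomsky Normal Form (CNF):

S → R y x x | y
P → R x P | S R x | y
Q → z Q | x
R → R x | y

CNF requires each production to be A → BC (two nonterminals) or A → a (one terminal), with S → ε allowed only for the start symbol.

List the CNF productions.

TY → y; TX → x; S → y; P → y; TZ → z; Q → x; R → y; S → R X0; X0 → TY X1; X1 → TX TX; P → R X2; X2 → TX P; P → S X3; X3 → R TX; Q → TZ Q; R → R TX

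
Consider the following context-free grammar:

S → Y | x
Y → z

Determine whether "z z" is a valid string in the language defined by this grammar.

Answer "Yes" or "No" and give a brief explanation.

No - no valid derivation exists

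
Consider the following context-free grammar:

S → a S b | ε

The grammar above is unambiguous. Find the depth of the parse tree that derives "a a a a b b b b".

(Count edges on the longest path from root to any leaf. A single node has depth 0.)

5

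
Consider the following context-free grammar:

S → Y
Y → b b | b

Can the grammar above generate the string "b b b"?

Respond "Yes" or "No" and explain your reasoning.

No - no valid derivation exists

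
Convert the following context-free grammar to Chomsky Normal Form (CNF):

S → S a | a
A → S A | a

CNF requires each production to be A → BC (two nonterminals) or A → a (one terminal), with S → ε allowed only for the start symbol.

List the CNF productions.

TA → a; S → a; A → a; S → S TA; A → S A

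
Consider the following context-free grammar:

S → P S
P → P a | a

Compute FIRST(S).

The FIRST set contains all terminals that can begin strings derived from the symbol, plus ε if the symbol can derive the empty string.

We compute FIRST(S) using the standard algorithm.
FIRST(P) = {a}
FIRST(S) = {a}
Therefore, FIRST(S) = {a}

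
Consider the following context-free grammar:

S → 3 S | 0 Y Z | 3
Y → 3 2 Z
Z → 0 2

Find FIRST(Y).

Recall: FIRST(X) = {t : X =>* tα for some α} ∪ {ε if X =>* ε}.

We compute FIRST(Y) using the standard algorithm.
FIRST(S) = {0, 3}
FIRST(Y) = {3}
FIRST(Z) = {0}
Therefore, FIRST(Y) = {3}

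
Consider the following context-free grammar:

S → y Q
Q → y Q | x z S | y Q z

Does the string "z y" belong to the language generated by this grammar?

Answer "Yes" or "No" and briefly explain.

No - no valid derivation exists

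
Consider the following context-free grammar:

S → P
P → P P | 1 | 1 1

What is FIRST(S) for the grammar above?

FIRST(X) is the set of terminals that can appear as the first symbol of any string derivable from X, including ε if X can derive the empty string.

We compute FIRST(S) using the standard algorithm.
FIRST(P) = {1}
FIRST(S) = {1}
Therefore, FIRST(S) = {1}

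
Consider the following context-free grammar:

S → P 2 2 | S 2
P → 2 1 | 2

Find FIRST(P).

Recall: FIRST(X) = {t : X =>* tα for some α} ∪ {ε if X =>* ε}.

We compute FIRST(P) using the standard algorithm.
FIRST(P) = {2}
FIRST(S) = {2}
Therefore, FIRST(P) = {2}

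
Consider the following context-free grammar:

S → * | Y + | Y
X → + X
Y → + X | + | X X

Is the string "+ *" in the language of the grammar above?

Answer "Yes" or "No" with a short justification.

No - no valid derivation exists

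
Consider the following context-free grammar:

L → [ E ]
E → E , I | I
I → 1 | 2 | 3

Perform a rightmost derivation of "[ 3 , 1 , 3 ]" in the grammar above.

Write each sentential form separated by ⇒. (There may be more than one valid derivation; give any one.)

L ⇒ [ E ] ⇒ [ E , I ] ⇒ [ E , 3 ] ⇒ [ E , I , 3 ] ⇒ [ E , 1 , 3 ] ⇒ [ I , 1 , 3 ] ⇒ [ 3 , 1 , 3 ]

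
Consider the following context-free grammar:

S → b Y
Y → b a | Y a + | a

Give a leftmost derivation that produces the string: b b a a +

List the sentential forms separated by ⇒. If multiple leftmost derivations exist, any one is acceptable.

S ⇒ b Y ⇒ b Y a + ⇒ b b a a +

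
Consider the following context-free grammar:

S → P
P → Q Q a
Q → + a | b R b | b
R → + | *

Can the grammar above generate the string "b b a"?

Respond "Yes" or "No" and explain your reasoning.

Yes - a valid derivation exists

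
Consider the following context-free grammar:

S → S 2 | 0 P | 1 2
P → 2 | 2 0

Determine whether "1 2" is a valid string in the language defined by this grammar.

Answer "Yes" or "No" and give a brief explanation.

Yes - a valid derivation exists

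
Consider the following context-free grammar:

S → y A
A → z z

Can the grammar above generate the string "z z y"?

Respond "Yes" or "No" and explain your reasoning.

No - no valid derivation exists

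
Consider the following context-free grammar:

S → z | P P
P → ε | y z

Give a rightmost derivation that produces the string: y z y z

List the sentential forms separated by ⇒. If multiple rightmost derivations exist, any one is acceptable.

S ⇒ P P ⇒ P y z ⇒ y z y z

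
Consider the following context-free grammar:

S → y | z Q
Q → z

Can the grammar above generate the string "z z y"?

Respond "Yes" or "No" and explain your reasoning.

No - no valid derivation exists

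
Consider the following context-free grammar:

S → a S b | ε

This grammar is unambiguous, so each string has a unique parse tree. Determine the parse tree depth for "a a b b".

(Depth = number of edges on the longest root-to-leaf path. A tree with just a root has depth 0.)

3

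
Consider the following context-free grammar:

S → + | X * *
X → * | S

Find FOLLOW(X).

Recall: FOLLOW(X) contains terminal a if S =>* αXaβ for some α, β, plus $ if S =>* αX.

We compute FOLLOW(X) using the standard algorithm.
FOLLOW(S) starts with {$}.
FIRST(S) = {*, +}
FIRST(X) = {*, +}
FOLLOW(S) = {$, *}
FOLLOW(X) = {*}
Therefore, FOLLOW(X) = {*}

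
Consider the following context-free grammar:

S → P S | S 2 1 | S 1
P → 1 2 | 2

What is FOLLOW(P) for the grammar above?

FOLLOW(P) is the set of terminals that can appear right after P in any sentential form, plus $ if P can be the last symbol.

We compute FOLLOW(P) using the standard algorithm.
FOLLOW(S) starts with {$}.
FIRST(P) = {1, 2}
FIRST(S) = {1, 2}
FOLLOW(P) = {1, 2}
FOLLOW(S) = {$, 1, 2}
Therefore, FOLLOW(P) = {1, 2}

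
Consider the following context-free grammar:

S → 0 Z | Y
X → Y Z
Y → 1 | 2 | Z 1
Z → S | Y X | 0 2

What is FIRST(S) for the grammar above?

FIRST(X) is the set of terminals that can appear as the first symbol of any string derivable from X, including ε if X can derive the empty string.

We compute FIRST(S) using the standard algorithm.
FIRST(S) = {0, 1, 2}
FIRST(X) = {0, 1, 2}
FIRST(Y) = {0, 1, 2}
FIRST(Z) = {0, 1, 2}
Therefore, FIRST(S) = {0, 1, 2}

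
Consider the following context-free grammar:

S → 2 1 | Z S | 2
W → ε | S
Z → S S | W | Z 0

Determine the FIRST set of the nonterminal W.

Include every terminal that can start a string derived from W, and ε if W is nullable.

We compute FIRST(W) using the standard algorithm.
FIRST(S) = {0, 2}
FIRST(W) = {0, 2, ε}
FIRST(Z) = {0, 2, ε}
Therefore, FIRST(W) = {0, 2, ε}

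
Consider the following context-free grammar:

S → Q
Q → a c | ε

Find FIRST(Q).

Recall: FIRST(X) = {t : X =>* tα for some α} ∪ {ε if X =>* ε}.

We compute FIRST(Q) using the standard algorithm.
FIRST(Q) = {a, ε}
FIRST(S) = {a, ε}
Therefore, FIRST(Q) = {a, ε}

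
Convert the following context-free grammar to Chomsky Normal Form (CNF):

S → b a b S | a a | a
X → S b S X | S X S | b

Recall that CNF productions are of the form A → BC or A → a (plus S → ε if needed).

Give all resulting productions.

TB → b; TA → a; S → a; X → b; S → TB X0; X0 → TA X1; X1 → TB S; S → TA TA; X → S X2; X2 → TB X3; X3 → S X; X → S X4; X4 → X S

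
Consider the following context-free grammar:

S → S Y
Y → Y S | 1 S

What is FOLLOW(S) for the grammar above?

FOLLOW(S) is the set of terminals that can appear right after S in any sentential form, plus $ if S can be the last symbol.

We compute FOLLOW(S) using the standard algorithm.
FOLLOW(S) starts with {$}.
FIRST(S) = {}
FIRST(Y) = {1}
FOLLOW(S) = {$, 1}
FOLLOW(Y) = {$, 1}
Therefore, FOLLOW(S) = {$, 1}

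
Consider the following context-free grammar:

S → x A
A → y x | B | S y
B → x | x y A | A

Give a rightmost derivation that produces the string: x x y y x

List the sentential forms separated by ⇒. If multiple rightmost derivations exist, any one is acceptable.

S ⇒ x A ⇒ x B ⇒ x x y A ⇒ x x y y x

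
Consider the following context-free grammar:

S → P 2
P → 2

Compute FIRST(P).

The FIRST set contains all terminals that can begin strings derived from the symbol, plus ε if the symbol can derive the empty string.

We compute FIRST(P) using the standard algorithm.
FIRST(P) = {2}
FIRST(S) = {2}
Therefore, FIRST(P) = {2}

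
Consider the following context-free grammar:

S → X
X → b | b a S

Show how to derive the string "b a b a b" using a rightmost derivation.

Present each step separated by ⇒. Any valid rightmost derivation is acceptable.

S ⇒ X ⇒ b a S ⇒ b a X ⇒ b a b a S ⇒ b a b a X ⇒ b a b a b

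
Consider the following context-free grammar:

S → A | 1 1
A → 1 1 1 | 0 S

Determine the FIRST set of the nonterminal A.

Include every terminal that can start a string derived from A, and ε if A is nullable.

We compute FIRST(A) using the standard algorithm.
FIRST(A) = {0, 1}
FIRST(S) = {0, 1}
Therefore, FIRST(A) = {0, 1}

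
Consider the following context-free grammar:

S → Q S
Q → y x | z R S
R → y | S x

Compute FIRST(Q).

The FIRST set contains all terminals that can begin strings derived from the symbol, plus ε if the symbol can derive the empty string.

We compute FIRST(Q) using the standard algorithm.
FIRST(Q) = {y, z}
FIRST(R) = {y, z}
FIRST(S) = {y, z}
Therefore, FIRST(Q) = {y, z}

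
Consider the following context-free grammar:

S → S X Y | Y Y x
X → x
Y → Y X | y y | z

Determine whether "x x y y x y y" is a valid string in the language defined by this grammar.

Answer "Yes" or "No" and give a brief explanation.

No - no valid derivation exists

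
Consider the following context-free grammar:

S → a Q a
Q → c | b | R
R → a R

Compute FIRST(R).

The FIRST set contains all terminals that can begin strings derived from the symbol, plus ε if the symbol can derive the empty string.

We compute FIRST(R) using the standard algorithm.
FIRST(Q) = {a, b, c}
FIRST(R) = {a}
FIRST(S) = {a}
Therefore, FIRST(R) = {a}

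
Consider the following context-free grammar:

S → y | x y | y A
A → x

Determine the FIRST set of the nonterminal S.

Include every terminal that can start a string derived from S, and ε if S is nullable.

We compute FIRST(S) using the standard algorithm.
FIRST(A) = {x}
FIRST(S) = {x, y}
Therefore, FIRST(S) = {x, y}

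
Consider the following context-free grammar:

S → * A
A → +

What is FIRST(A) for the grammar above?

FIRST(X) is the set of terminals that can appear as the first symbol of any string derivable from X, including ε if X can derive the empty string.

We compute FIRST(A) using the standard algorithm.
FIRST(A) = {+}
FIRST(S) = {*}
Therefore, FIRST(A) = {+}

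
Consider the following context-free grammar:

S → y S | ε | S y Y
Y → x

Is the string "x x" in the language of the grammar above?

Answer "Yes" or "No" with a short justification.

No - no valid derivation exists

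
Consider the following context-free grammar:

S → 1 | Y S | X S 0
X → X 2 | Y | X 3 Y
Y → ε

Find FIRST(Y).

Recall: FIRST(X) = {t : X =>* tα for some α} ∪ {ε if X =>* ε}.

We compute FIRST(Y) using the standard algorithm.
FIRST(S) = {1, 2, 3}
FIRST(X) = {2, 3, ε}
FIRST(Y) = {ε}
Therefore, FIRST(Y) = {ε}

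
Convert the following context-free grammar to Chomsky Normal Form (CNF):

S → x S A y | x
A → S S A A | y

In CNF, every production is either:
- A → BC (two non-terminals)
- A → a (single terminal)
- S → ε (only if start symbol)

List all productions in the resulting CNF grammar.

TX → x; TY → y; S → x; A → y; S → TX X0; X0 → S X1; X1 → A TY; A → S X2; X2 → S X3; X3 → A A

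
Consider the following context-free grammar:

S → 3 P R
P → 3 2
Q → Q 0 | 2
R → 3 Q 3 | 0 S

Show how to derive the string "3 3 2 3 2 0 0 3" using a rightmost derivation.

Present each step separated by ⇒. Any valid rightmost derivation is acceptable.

S ⇒ 3 P R ⇒ 3 P 3 Q 3 ⇒ 3 P 3 Q 0 3 ⇒ 3 P 3 Q 0 0 3 ⇒ 3 P 3 2 0 0 3 ⇒ 3 3 2 3 2 0 0 3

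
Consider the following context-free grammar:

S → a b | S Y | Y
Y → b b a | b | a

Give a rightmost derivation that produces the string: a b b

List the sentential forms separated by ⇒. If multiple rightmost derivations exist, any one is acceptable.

S ⇒ S Y ⇒ S b ⇒ a b b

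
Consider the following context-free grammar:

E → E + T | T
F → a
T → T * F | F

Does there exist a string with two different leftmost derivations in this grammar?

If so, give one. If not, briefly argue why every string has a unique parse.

No - every string in the language has a unique leftmost derivation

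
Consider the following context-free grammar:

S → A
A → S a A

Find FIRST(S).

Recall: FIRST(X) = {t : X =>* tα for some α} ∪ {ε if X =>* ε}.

We compute FIRST(S) using the standard algorithm.
FIRST(A) = {}
FIRST(S) = {}
Therefore, FIRST(S) = {}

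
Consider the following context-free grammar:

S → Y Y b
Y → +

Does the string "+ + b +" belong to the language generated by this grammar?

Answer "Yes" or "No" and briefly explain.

No - no valid derivation exists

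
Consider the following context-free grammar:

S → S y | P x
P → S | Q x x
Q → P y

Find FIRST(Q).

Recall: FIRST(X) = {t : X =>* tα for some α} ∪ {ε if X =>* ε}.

We compute FIRST(Q) using the standard algorithm.
FIRST(P) = {}
FIRST(Q) = {}
FIRST(S) = {}
Therefore, FIRST(Q) = {}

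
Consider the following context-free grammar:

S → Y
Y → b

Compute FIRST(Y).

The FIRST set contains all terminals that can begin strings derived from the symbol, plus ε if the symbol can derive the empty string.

We compute FIRST(Y) using the standard algorithm.
FIRST(S) = {b}
FIRST(Y) = {b}
Therefore, FIRST(Y) = {b}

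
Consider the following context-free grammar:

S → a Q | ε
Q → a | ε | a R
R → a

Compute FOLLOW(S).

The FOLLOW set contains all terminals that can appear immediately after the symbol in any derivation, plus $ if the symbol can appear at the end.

We compute FOLLOW(S) using the standard algorithm.
FOLLOW(S) starts with {$}.
FIRST(Q) = {a, ε}
FIRST(R) = {a}
FIRST(S) = {a, ε}
FOLLOW(Q) = {$}
FOLLOW(R) = {$}
FOLLOW(S) = {$}
Therefore, FOLLOW(S) = {$}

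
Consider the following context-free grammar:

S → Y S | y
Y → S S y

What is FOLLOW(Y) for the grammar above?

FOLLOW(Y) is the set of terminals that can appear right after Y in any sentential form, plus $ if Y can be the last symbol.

We compute FOLLOW(Y) using the standard algorithm.
FOLLOW(S) starts with {$}.
FIRST(S) = {y}
FIRST(Y) = {y}
FOLLOW(S) = {$, y}
FOLLOW(Y) = {y}
Therefore, FOLLOW(Y) = {y}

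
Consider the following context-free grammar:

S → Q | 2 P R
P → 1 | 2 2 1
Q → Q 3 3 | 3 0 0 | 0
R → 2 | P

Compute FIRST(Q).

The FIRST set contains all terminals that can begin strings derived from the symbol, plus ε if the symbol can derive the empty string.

We compute FIRST(Q) using the standard algorithm.
FIRST(P) = {1, 2}
FIRST(Q) = {0, 3}
FIRST(R) = {1, 2}
FIRST(S) = {0, 2, 3}
Therefore, FIRST(Q) = {0, 3}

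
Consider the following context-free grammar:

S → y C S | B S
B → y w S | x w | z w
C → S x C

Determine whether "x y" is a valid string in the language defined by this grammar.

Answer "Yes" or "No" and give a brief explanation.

No - no valid derivation exists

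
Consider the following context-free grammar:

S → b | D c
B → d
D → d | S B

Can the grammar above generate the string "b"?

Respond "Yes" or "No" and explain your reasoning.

Yes - a valid derivation exists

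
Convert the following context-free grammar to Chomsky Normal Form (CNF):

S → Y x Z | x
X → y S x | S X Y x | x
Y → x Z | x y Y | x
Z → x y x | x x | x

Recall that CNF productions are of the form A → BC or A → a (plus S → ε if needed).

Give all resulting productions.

TX → x; S → x; TY → y; X → x; Y → x; Z → x; S → Y X0; X0 → TX Z; X → TY X1; X1 → S TX; X → S X2; X2 → X X3; X3 → Y TX; Y → TX Z; Y → TX X4; X4 → TY Y; Z → TX X5; X5 → TY TX; Z → TX TX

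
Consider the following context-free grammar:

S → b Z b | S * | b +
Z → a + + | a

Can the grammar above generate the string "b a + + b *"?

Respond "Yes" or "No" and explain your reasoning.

Yes - a valid derivation exists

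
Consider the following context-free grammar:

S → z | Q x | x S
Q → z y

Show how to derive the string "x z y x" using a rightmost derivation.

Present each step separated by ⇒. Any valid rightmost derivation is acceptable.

S ⇒ x S ⇒ x Q x ⇒ x z y x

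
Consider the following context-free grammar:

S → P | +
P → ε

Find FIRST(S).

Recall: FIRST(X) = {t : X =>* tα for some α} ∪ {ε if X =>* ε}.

We compute FIRST(S) using the standard algorithm.
FIRST(P) = {ε}
FIRST(S) = {+, ε}
Therefore, FIRST(S) = {+, ε}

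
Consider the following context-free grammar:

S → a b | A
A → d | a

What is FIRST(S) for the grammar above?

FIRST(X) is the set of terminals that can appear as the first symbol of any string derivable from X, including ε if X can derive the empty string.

We compute FIRST(S) using the standard algorithm.
FIRST(A) = {a, d}
FIRST(S) = {a, d}
Therefore, FIRST(S) = {a, d}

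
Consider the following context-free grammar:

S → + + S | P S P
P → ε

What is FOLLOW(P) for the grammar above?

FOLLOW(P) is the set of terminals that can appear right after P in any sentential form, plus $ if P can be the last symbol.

We compute FOLLOW(P) using the standard algorithm.
FOLLOW(S) starts with {$}.
FIRST(P) = {ε}
FIRST(S) = {+}
FOLLOW(P) = {$, +}
FOLLOW(S) = {$}
Therefore, FOLLOW(P) = {$, +}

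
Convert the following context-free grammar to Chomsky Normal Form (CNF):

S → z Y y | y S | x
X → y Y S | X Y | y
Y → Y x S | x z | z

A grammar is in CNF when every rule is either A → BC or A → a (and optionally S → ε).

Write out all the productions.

TZ → z; TY → y; S → x; X → y; TX → x; Y → z; S → TZ X0; X0 → Y TY; S → TY S; X → TY X1; X1 → Y S; X → X Y; Y → Y X2; X2 → TX S; Y → TX TZ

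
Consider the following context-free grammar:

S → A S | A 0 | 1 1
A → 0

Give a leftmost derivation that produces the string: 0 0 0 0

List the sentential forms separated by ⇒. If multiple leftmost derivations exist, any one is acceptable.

S ⇒ A S ⇒ 0 S ⇒ 0 A S ⇒ 0 0 S ⇒ 0 0 A 0 ⇒ 0 0 0 0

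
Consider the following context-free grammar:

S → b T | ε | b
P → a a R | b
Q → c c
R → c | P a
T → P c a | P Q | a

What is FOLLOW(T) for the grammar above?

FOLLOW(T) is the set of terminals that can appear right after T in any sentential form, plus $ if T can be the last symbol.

We compute FOLLOW(T) using the standard algorithm.
FOLLOW(S) starts with {$}.
FIRST(P) = {a, b}
FIRST(Q) = {c}
FIRST(R) = {a, b, c}
FIRST(S) = {b, ε}
FIRST(T) = {a, b}
FOLLOW(P) = {a, c}
FOLLOW(Q) = {$}
FOLLOW(R) = {a, c}
FOLLOW(S) = {$}
FOLLOW(T) = {$}
Therefore, FOLLOW(T) = {$}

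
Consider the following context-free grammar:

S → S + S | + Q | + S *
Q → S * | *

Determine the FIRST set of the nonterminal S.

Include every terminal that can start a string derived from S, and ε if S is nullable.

We compute FIRST(S) using the standard algorithm.
FIRST(Q) = {*, +}
FIRST(S) = {+}
Therefore, FIRST(S) = {+}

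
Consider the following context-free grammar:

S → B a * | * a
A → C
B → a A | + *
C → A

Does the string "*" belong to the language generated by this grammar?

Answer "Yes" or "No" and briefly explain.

No - no valid derivation exists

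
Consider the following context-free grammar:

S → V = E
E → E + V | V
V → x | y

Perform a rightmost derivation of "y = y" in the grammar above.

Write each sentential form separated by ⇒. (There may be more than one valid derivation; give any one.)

S ⇒ V = E ⇒ V = V ⇒ V = y ⇒ y = y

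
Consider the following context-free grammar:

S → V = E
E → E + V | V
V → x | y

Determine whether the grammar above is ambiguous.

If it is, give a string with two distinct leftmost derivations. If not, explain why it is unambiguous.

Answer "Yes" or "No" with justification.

No - the grammar is unambiguous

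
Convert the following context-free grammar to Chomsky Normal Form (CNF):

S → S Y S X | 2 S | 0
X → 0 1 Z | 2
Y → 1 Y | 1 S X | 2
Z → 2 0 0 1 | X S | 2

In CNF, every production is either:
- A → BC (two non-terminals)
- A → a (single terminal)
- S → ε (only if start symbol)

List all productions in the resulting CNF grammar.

T2 → 2; S → 0; T0 → 0; T1 → 1; X → 2; Y → 2; Z → 2; S → S X0; X0 → Y X1; X1 → S X; S → T2 S; X → T0 X2; X2 → T1 Z; Y → T1 Y; Y → T1 X3; X3 → S X; Z → T2 X4; X4 → T0 X5; X5 → T0 T1; Z → X S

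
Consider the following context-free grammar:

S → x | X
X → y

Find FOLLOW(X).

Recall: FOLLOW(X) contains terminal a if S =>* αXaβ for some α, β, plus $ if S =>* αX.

We compute FOLLOW(X) using the standard algorithm.
FOLLOW(S) starts with {$}.
FIRST(S) = {x, y}
FIRST(X) = {y}
FOLLOW(S) = {$}
FOLLOW(X) = {$}
Therefore, FOLLOW(X) = {$}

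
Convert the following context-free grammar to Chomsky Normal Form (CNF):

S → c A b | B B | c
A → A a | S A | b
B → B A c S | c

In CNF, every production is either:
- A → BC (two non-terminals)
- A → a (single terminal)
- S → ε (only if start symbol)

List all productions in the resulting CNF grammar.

TC → c; TB → b; S → c; TA → a; A → b; B → c; S → TC X0; X0 → A TB; S → B B; A → A TA; A → S A; B → B X1; X1 → A X2; X2 → TC S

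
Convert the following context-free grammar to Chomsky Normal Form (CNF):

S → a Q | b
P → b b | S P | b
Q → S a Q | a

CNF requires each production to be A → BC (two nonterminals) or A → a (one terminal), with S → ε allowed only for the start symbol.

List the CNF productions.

TA → a; S → b; TB → b; P → b; Q → a; S → TA Q; P → TB TB; P → S P; Q → S X0; X0 → TA Q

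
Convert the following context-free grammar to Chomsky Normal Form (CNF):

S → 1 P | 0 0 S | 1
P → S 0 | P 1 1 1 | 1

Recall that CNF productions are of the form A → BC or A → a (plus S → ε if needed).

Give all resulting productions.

T1 → 1; T0 → 0; S → 1; P → 1; S → T1 P; S → T0 X0; X0 → T0 S; P → S T0; P → P X1; X1 → T1 X2; X2 → T1 T1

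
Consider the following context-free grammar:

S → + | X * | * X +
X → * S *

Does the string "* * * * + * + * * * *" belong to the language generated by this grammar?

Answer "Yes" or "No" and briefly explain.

Yes - a valid derivation exists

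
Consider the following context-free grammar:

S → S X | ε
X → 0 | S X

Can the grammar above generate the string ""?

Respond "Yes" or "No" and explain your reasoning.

Yes - a valid derivation exists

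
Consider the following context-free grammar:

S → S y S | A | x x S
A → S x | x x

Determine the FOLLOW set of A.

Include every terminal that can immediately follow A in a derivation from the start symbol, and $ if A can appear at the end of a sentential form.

We compute FOLLOW(A) using the standard algorithm.
FOLLOW(S) starts with {$}.
FIRST(A) = {x}
FIRST(S) = {x}
FOLLOW(A) = {$, x, y}
FOLLOW(S) = {$, x, y}
Therefore, FOLLOW(A) = {$, x, y}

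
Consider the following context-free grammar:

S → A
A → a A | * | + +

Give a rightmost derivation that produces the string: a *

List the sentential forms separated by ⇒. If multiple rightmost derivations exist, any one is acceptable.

S ⇒ A ⇒ a A ⇒ a *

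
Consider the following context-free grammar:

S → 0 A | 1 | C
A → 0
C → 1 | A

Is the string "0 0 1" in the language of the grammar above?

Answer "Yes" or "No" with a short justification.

No - no valid derivation exists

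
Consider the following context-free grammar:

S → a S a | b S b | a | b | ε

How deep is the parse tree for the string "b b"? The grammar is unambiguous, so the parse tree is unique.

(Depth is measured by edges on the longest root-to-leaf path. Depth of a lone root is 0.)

2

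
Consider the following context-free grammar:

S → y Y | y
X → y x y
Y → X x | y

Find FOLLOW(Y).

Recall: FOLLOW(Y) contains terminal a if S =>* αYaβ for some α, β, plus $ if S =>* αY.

We compute FOLLOW(Y) using the standard algorithm.
FOLLOW(S) starts with {$}.
FIRST(S) = {y}
FIRST(X) = {y}
FIRST(Y) = {y}
FOLLOW(S) = {$}
FOLLOW(X) = {x}
FOLLOW(Y) = {$}
Therefore, FOLLOW(Y) = {$}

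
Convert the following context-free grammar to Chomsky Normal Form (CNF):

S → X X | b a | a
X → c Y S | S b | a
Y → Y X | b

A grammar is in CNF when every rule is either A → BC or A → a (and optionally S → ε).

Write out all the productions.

TB → b; TA → a; S → a; TC → c; X → a; Y → b; S → X X; S → TB TA; X → TC X0; X0 → Y S; X → S TB; Y → Y X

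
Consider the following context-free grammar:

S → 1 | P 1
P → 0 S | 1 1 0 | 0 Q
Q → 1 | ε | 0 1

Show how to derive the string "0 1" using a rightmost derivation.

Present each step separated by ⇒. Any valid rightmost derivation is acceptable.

S ⇒ P 1 ⇒ 0 Q 1 ⇒ 0 1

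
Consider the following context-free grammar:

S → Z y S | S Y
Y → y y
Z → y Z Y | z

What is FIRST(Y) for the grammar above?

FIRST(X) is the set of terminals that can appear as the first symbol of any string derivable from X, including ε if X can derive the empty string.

We compute FIRST(Y) using the standard algorithm.
FIRST(S) = {y, z}
FIRST(Y) = {y}
FIRST(Z) = {y, z}
Therefore, FIRST(Y) = {y}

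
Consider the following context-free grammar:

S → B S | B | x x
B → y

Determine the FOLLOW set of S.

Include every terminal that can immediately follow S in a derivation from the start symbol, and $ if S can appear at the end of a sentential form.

We compute FOLLOW(S) using the standard algorithm.
FOLLOW(S) starts with {$}.
FIRST(B) = {y}
FIRST(S) = {x, y}
FOLLOW(B) = {$, x, y}
FOLLOW(S) = {$}
Therefore, FOLLOW(S) = {$}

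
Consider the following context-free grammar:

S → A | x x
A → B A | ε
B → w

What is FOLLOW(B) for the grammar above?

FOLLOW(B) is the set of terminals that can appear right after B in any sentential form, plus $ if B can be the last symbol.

We compute FOLLOW(B) using the standard algorithm.
FOLLOW(S) starts with {$}.
FIRST(A) = {w, ε}
FIRST(B) = {w}
FIRST(S) = {w, x, ε}
FOLLOW(A) = {$}
FOLLOW(B) = {$, w}
FOLLOW(S) = {$}
Therefore, FOLLOW(B) = {$, w}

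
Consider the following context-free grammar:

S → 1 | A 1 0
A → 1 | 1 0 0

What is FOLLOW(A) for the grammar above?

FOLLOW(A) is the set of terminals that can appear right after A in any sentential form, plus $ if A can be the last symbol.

We compute FOLLOW(A) using the standard algorithm.
FOLLOW(S) starts with {$}.
FIRST(A) = {1}
FIRST(S) = {1}
FOLLOW(A) = {1}
FOLLOW(S) = {$}
Therefore, FOLLOW(A) = {1}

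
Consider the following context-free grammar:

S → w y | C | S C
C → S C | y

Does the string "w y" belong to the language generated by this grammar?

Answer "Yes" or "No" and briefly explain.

Yes - a valid derivation exists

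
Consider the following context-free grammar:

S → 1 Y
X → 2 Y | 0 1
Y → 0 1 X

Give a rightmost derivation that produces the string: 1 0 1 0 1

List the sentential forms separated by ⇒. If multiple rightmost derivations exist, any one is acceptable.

S ⇒ 1 Y ⇒ 1 0 1 X ⇒ 1 0 1 0 1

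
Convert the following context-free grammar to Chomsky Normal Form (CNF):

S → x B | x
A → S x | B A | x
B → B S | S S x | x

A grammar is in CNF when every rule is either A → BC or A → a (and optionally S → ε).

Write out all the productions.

TX → x; S → x; A → x; B → x; S → TX B; A → S TX; A → B A; B → B S; B → S X0; X0 → S TX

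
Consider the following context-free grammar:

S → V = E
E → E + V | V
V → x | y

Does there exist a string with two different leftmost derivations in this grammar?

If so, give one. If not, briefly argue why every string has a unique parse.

No - every string in the language has a unique leftmost derivation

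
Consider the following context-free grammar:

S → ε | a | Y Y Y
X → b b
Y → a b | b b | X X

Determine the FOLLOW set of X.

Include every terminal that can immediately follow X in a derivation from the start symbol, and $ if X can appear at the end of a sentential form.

We compute FOLLOW(X) using the standard algorithm.
FOLLOW(S) starts with {$}.
FIRST(S) = {a, b, ε}
FIRST(X) = {b}
FIRST(Y) = {a, b}
FOLLOW(S) = {$}
FOLLOW(X) = {$, a, b}
FOLLOW(Y) = {$, a, b}
Therefore, FOLLOW(X) = {$, a, b}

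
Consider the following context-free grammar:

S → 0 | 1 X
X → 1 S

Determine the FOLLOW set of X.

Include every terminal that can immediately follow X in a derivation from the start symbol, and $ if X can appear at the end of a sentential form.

We compute FOLLOW(X) using the standard algorithm.
FOLLOW(S) starts with {$}.
FIRST(S) = {0, 1}
FIRST(X) = {1}
FOLLOW(S) = {$}
FOLLOW(X) = {$}
Therefore, FOLLOW(X) = {$}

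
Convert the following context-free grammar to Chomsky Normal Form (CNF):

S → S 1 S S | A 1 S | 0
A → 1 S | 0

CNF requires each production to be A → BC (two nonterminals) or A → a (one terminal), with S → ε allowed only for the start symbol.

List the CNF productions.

T1 → 1; S → 0; A → 0; S → S X0; X0 → T1 X1; X1 → S S; S → A X2; X2 → T1 S; A → T1 S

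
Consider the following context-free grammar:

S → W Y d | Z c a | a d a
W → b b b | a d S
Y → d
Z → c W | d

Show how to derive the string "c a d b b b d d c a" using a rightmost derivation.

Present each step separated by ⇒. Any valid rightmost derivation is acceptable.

S ⇒ Z c a ⇒ c W c a ⇒ c a d S c a ⇒ c a d W Y d c a ⇒ c a d W d d c a ⇒ c a d b b b d d c a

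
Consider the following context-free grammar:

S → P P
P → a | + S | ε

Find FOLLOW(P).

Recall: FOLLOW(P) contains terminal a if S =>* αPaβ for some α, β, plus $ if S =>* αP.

We compute FOLLOW(P) using the standard algorithm.
FOLLOW(S) starts with {$}.
FIRST(P) = {+, a, ε}
FIRST(S) = {+, a, ε}
FOLLOW(P) = {$, +, a}
FOLLOW(S) = {$, +, a}
Therefore, FOLLOW(P) = {$, +, a}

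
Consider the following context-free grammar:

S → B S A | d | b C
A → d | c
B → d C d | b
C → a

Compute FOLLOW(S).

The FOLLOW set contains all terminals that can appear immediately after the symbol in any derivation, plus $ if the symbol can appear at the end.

We compute FOLLOW(S) using the standard algorithm.
FOLLOW(S) starts with {$}.
FIRST(A) = {c, d}
FIRST(B) = {b, d}
FIRST(C) = {a}
FIRST(S) = {b, d}
FOLLOW(A) = {$, c, d}
FOLLOW(B) = {b, d}
FOLLOW(C) = {$, c, d}
FOLLOW(S) = {$, c, d}
Therefore, FOLLOW(S) = {$, c, d}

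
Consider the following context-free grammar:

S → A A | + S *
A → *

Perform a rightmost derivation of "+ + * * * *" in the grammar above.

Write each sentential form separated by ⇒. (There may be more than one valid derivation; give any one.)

S ⇒ + S * ⇒ + + S * * ⇒ + + A A * * ⇒ + + A * * * ⇒ + + * * * *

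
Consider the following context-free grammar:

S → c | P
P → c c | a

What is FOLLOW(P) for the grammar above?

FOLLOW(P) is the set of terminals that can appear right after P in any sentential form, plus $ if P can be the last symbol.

We compute FOLLOW(P) using the standard algorithm.
FOLLOW(S) starts with {$}.
FIRST(P) = {a, c}
FIRST(S) = {a, c}
FOLLOW(P) = {$}
FOLLOW(S) = {$}
Therefore, FOLLOW(P) = {$}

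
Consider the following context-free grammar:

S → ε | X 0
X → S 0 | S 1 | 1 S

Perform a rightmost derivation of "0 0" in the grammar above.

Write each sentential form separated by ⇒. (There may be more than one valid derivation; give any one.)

S ⇒ X 0 ⇒ S 0 0 ⇒ 0 0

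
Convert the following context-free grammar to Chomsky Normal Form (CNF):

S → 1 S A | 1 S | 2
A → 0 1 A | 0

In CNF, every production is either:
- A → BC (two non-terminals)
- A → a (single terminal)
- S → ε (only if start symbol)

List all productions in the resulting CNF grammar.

T1 → 1; S → 2; T0 → 0; A → 0; S → T1 X0; X0 → S A; S → T1 S; A → T0 X1; X1 → T1 A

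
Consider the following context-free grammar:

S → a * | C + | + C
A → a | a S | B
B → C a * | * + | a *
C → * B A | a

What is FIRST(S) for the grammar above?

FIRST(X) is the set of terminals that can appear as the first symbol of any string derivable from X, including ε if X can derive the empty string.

We compute FIRST(S) using the standard algorithm.
FIRST(A) = {*, a}
FIRST(B) = {*, a}
FIRST(C) = {*, a}
FIRST(S) = {*, +, a}
Therefore, FIRST(S) = {*, +, a}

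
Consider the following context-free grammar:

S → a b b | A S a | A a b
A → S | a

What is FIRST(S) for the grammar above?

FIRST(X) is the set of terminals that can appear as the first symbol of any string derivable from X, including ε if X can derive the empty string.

We compute FIRST(S) using the standard algorithm.
FIRST(A) = {a}
FIRST(S) = {a}
Therefore, FIRST(S) = {a}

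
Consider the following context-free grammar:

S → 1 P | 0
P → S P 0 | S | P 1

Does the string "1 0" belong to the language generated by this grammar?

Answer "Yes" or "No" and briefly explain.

Yes - a valid derivation exists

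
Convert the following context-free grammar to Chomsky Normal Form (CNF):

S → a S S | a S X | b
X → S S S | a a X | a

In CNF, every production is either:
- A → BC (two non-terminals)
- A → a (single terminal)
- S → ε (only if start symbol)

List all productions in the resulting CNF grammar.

TA → a; S → b; X → a; S → TA X0; X0 → S S; S → TA X1; X1 → S X; X → S X2; X2 → S S; X → TA X3; X3 → TA X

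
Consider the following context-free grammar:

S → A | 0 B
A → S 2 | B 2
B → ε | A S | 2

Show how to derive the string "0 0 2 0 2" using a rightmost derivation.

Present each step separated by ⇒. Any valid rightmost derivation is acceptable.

S ⇒ 0 B ⇒ 0 A S ⇒ 0 A 0 B ⇒ 0 A 0 2 ⇒ 0 S 2 0 2 ⇒ 0 0 B 2 0 2 ⇒ 0 0 2 0 2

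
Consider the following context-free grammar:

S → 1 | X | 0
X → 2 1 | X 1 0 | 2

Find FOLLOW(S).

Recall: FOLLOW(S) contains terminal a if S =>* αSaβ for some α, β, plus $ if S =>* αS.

We compute FOLLOW(S) using the standard algorithm.
FOLLOW(S) starts with {$}.
FIRST(S) = {0, 1, 2}
FIRST(X) = {2}
FOLLOW(S) = {$}
FOLLOW(X) = {$, 1}
Therefore, FOLLOW(S) = {$}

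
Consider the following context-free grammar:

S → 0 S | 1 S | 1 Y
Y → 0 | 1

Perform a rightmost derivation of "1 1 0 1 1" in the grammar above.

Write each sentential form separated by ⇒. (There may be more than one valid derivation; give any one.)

S ⇒ 1 S ⇒ 1 1 S ⇒ 1 1 0 S ⇒ 1 1 0 1 Y ⇒ 1 1 0 1 1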